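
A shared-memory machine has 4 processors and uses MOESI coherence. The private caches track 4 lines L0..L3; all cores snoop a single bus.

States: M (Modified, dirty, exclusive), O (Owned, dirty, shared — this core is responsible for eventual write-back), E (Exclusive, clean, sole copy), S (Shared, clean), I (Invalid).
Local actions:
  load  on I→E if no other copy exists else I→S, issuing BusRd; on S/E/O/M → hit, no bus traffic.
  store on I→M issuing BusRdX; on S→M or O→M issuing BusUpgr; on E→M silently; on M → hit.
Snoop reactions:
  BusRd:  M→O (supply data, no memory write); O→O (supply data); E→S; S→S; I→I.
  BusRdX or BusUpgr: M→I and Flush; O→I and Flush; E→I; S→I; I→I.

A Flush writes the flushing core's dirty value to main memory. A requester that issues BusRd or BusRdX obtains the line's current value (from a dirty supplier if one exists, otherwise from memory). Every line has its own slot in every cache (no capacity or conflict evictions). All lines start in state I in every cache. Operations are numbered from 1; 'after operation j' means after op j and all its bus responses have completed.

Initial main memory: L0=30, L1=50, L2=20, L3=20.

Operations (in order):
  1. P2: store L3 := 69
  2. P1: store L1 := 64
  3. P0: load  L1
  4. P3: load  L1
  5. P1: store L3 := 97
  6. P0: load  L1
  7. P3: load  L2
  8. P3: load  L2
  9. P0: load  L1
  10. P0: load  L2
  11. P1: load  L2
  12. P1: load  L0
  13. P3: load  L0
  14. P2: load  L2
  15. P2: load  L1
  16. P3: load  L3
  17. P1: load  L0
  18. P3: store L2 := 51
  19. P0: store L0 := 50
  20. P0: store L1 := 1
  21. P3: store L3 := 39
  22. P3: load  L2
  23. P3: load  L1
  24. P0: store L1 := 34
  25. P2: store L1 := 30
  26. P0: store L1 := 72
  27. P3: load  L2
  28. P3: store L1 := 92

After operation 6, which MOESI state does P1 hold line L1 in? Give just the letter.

  op1 P2: store L3 := 69 → I/I/M/I on L3; bus BusRdX; mem=20
  op2 P1: store L1 := 64 → I/M/I/I on L1; bus BusRdX; mem=50
  op3 P0: load  L1 → S/O/I/I on L1; bus BusRd; mem=50
  op4 P3: load  L1 → S/O/I/S on L1; bus BusRd; mem=50
  op5 P1: store L3 := 97 → I/M/I/I on L3; bus BusRdX Flush; mem=69
  op6 P0: load  L1 → S/O/I/S on L1; bus (none); mem=50
  op7 P3: load  L2 → I/I/I/E on L2; bus BusRd; mem=20
  op8 P3: load  L2 → I/I/I/E on L2; bus (none); mem=20
  op9 P0: load  L1 → S/O/I/S on L1; bus (none); mem=50
  op10 P0: load  L2 → S/I/I/S on L2; bus BusRd; mem=20
  op11 P1: load  L2 → S/S/I/S on L2; bus BusRd; mem=20
  op12 P1: load  L0 → I/E/I/I on L0; bus BusRd; mem=30
  op13 P3: load  L0 → I/S/I/S on L0; bus BusRd; mem=30
  op14 P2: load  L2 → S/S/S/S on L2; bus BusRd; mem=20
  op15 P2: load  L1 → S/O/S/S on L1; bus BusRd; mem=50
  op16 P3: load  L3 → I/O/I/S on L3; bus BusRd; mem=69
  op17 P1: load  L0 → I/S/I/S on L0; bus (none); mem=30
  op18 P3: store L2 := 51 → I/I/I/M on L2; bus BusUpgr; mem=20
  op19 P0: store L0 := 50 → M/I/I/I on L0; bus BusRdX; mem=30
  op20 P0: store L1 := 1 → M/I/I/I on L1; bus BusUpgr Flush; mem=64
  op21 P3: store L3 := 39 → I/I/I/M on L3; bus BusUpgr Flush; mem=97
  op22 P3: load  L2 → I/I/I/M on L2; bus (none); mem=20
  op23 P3: load  L1 → O/I/I/S on L1; bus BusRd; mem=64
  op24 P0: store L1 := 34 → M/I/I/I on L1; bus BusUpgr; mem=64
  op25 P2: store L1 := 30 → I/I/M/I on L1; bus BusRdX Flush; mem=34
  op26 P0: store L1 := 72 → M/I/I/I on L1; bus BusRdX Flush; mem=30
  op27 P3: load  L2 → I/I/I/M on L2; bus (none); mem=20
  op28 P3: store L1 := 92 → I/I/I/M on L1; bus BusRdX Flush; mem=72

state = O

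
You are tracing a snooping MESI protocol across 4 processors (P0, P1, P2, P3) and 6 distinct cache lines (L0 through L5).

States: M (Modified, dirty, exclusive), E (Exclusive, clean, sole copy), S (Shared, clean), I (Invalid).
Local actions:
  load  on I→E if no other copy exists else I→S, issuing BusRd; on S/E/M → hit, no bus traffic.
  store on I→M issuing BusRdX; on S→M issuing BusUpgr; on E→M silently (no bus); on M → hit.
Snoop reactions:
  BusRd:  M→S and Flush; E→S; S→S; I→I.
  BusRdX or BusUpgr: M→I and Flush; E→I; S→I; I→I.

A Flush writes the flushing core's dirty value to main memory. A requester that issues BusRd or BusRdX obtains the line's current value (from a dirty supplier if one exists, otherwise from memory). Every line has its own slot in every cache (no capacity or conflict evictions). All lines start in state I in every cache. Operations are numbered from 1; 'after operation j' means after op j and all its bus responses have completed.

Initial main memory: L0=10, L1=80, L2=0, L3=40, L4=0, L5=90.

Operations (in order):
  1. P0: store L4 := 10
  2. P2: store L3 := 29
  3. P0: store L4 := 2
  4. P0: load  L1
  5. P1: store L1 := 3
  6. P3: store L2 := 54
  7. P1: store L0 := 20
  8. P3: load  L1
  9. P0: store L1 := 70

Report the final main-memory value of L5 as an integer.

  op1 P0: store L4 := 10 → M/I/I/I on L4; bus BusRdX; mem=0
  op2 P2: store L3 := 29 → I/I/M/I on L3; bus BusRdX; mem=40
  op3 P0: store L4 := 2 → M/I/I/I on L4; bus (none); mem=0
  op4 P0: load  L1 → E/I/I/I on L1; bus BusRd; mem=80
  op5 P1: store L1 := 3 → I/M/I/I on L1; bus BusRdX; mem=80
  op6 P3: store L2 := 54 → I/I/I/M on L2; bus BusRdX; mem=0
  op7 P1: store L0 := 20 → I/M/I/I on L0; bus BusRdX; mem=10
  op8 P3: load  L1 → I/S/I/S on L1; bus BusRd Flush; mem=3
  op9 P0: store L1 := 70 → M/I/I/I on L1; bus BusRdX; mem=3

memory[L5] = 90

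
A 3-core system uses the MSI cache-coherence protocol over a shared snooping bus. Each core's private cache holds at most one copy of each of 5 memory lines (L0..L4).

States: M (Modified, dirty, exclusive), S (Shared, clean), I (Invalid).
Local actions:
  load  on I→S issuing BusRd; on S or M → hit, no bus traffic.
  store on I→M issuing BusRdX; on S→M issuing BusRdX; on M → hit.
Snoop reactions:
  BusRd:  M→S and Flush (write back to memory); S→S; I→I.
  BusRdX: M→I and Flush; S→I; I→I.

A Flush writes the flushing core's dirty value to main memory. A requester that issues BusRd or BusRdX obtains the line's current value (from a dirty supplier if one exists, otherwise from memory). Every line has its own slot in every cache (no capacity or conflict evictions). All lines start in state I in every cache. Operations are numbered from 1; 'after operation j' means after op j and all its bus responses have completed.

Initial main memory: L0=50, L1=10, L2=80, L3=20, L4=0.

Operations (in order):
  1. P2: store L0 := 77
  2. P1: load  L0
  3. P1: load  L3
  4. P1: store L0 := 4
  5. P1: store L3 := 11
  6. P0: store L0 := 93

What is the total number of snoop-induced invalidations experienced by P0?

1. P2: store L0 := 77  bus=[BusRdX]  L0: P0=I P1=I P2=M  mem[L0]=50
2. P1: load  L0  bus=[BusRd,Flush]  L0: P0=I P1=S P2=S  mem[L0]=77
3. P1: load  L3  bus=[BusRd]  L3: P0=I P1=S P2=I  mem[L3]=20
4. P1: store L0 := 4  bus=[BusRdX]  L0: P0=I P1=M P2=I  mem[L0]=77
5. P1: store L3 := 11  bus=[BusRdX]  L3: P0=I P1=M P2=I  mem[L3]=20
6. P0: store L0 := 93  bus=[BusRdX,Flush]  L0: P0=M P1=I P2=I  mem[L0]=4

invalidations = 0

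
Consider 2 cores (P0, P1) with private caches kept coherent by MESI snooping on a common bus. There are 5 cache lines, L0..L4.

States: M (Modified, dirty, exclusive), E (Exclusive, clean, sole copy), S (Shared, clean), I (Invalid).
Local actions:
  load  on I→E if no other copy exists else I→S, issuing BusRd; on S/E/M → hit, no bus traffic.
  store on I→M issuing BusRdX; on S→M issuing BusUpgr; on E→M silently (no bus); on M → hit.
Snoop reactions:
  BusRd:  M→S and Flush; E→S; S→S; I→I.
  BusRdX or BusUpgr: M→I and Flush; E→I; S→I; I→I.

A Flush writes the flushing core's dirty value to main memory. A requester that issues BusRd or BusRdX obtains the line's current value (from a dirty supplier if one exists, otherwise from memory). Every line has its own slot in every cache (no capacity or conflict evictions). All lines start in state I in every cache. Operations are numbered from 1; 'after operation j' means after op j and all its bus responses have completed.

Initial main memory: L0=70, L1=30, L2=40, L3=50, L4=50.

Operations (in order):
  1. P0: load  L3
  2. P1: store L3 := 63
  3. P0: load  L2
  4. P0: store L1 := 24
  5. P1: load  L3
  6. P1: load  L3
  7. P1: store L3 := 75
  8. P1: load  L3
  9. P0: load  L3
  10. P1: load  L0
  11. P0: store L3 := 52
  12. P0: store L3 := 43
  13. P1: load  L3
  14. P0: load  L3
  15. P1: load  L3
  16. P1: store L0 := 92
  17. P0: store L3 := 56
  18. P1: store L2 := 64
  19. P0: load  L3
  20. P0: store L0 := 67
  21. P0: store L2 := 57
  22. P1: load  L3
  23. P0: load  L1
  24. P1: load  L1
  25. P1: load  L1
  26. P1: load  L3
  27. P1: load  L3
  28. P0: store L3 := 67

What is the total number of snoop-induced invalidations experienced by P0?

1. P0: load  L3  bus=[BusRd]  L3: P0=E P1=I  mem[L3]=50
2. P1: store L3 := 63  bus=[BusRdX]  L3: P0=I P1=M  mem[L3]=50
3. P0: load  L2  bus=[BusRd]  L2: P0=E P1=I  mem[L2]=40
4. P0: store L1 := 24  bus=[BusRdX]  L1: P0=M P1=I  mem[L1]=30
5. P1: load  L3  bus=[-]  L3: P0=I P1=M  mem[L3]=50
6. P1: load  L3  bus=[-]  L3: P0=I P1=M  mem[L3]=50
7. P1: store L3 := 75  bus=[-]  L3: P0=I P1=M  mem[L3]=50
8. P1: load  L3  bus=[-]  L3: P0=I P1=M  mem[L3]=50
9. P0: load  L3  bus=[BusRd,Flush]  L3: P0=S P1=S  mem[L3]=75
10. P1: load  L0  bus=[BusRd]  L0: P0=I P1=E  mem[L0]=70
11. P0: store L3 := 52  bus=[BusUpgr]  L3: P0=M P1=I  mem[L3]=75
12. P0: store L3 := 43  bus=[-]  L3: P0=M P1=I  mem[L3]=75
13. P1: load  L3  bus=[BusRd,Flush]  L3: P0=S P1=S  mem[L3]=43
14. P0: load  L3  bus=[-]  L3: P0=S P1=S  mem[L3]=43
15. P1: load  L3  bus=[-]  L3: P0=S P1=S  mem[L3]=43
16. P1: store L0 := 92  bus=[-]  L0: P0=I P1=M  mem[L0]=70
17. P0: store L3 := 56  bus=[BusUpgr]  L3: P0=M P1=I  mem[L3]=43
18. P1: store L2 := 64  bus=[BusRdX]  L2: P0=I P1=M  mem[L2]=40
19. P0: load  L3  bus=[-]  L3: P0=M P1=I  mem[L3]=43
20. P0: store L0 := 67  bus=[BusRdX,Flush]  L0: P0=M P1=I  mem[L0]=92
21. P0: store L2 := 57  bus=[BusRdX,Flush]  L2: P0=M P1=I  mem[L2]=64
22. P1: load  L3  bus=[BusRd,Flush]  L3: P0=S P1=S  mem[L3]=56
23. P0: load  L1  bus=[-]  L1: P0=M P1=I  mem[L1]=30
24. P1: load  L1  bus=[BusRd,Flush]  L1: P0=S P1=S  mem[L1]=24
25. P1: load  L1  bus=[-]  L1: P0=S P1=S  mem[L1]=24
26. P1: load  L3  bus=[-]  L3: P0=S P1=S  mem[L3]=56
27. P1: load  L3  bus=[-]  L3: P0=S P1=S  mem[L3]=56
28. P0: store L3 := 67  bus=[BusUpgr]  L3: P0=M P1=I  mem[L3]=56

invalidations = 2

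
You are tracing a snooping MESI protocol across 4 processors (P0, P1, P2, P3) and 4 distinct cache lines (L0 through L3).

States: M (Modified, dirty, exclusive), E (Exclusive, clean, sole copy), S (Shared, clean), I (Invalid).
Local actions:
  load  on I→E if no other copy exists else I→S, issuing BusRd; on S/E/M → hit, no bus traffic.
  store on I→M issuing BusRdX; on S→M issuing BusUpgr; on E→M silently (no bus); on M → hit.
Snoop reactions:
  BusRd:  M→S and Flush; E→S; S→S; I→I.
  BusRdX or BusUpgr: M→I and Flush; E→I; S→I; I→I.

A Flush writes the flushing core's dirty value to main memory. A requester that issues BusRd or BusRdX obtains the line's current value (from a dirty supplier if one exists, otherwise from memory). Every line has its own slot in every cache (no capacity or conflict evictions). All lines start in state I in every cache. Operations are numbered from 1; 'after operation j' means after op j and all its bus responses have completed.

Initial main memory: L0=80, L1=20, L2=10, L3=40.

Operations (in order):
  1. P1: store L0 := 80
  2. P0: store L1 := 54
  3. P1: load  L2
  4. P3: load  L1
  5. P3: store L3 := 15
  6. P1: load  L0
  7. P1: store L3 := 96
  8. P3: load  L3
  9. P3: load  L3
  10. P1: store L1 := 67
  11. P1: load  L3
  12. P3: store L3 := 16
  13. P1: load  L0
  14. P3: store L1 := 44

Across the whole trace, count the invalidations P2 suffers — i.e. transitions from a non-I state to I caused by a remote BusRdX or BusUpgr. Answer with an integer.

step 1: P1: store L0 := 80  ⟶  IMII  (L0)  txn=BusRdX  M[L0]=80
step 2: P0: store L1 := 54  ⟶  MIII  (L1)  txn=BusRdX  M[L1]=20
step 3: P1: load  L2  ⟶  IEII  (L2)  txn=BusRd  M[L2]=10
step 4: P3: load  L1  ⟶  SIIS  (L1)  txn=BusRd+Flush  M[L1]=54
step 5: P3: store L3 := 15  ⟶  IIIM  (L3)  txn=BusRdX  M[L3]=40
step 6: P1: load  L0  ⟶  IMII  (L0)  txn=∅  M[L0]=80
step 7: P1: store L3 := 96  ⟶  IMII  (L3)  txn=BusRdX+Flush  M[L3]=15
step 8: P3: load  L3  ⟶  ISIS  (L3)  txn=BusRd+Flush  M[L3]=96
step 9: P3: load  L3  ⟶  ISIS  (L3)  txn=∅  M[L3]=96
step 10: P1: store L1 := 67  ⟶  IMII  (L1)  txn=BusRdX  M[L1]=54
step 11: P1: load  L3  ⟶  ISIS  (L3)  txn=∅  M[L3]=96
step 12: P3: store L3 := 16  ⟶  IIIM  (L3)  txn=BusUpgr  M[L3]=96
step 13: P1: load  L0  ⟶  IMII  (L0)  txn=∅  M[L0]=80
step 14: P3: store L1 := 44  ⟶  IIIM  (L1)  txn=BusRdX+Flush  M[L1]=67

invalidations = 0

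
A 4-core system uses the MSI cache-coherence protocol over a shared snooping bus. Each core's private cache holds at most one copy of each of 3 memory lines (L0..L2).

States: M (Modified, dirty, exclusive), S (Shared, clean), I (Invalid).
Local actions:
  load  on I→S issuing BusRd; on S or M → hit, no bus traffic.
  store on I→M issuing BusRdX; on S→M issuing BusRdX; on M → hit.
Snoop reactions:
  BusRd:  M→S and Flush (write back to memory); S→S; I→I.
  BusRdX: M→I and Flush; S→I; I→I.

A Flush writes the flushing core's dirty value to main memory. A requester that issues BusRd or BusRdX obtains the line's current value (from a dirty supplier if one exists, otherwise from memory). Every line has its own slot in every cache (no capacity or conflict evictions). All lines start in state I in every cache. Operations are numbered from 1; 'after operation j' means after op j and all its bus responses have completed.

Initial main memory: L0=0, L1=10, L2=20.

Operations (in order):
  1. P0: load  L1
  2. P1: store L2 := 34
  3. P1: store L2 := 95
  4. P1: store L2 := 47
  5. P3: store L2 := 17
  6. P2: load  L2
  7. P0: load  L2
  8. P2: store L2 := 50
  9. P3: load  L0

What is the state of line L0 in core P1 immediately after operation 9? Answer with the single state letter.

  op1 P0: load  L1 → S/I/I/I on L1; bus BusRd; mem=10
  op2 P1: store L2 := 34 → I/M/I/I on L2; bus BusRdX; mem=20
  op3 P1: store L2 := 95 → I/M/I/I on L2; bus (none); mem=20
  op4 P1: store L2 := 47 → I/M/I/I on L2; bus (none); mem=20
  op5 P3: store L2 := 17 → I/I/I/M on L2; bus BusRdX Flush; mem=47
  op6 P2: load  L2 → I/I/S/S on L2; bus BusRd Flush; mem=17
  op7 P0: load  L2 → S/I/S/S on L2; bus BusRd; mem=17
  op8 P2: store L2 := 50 → I/I/M/I on L2; bus BusRdX; mem=17
  op9 P3: load  L0 → I/I/I/S on L0; bus BusRd; mem=0

state = I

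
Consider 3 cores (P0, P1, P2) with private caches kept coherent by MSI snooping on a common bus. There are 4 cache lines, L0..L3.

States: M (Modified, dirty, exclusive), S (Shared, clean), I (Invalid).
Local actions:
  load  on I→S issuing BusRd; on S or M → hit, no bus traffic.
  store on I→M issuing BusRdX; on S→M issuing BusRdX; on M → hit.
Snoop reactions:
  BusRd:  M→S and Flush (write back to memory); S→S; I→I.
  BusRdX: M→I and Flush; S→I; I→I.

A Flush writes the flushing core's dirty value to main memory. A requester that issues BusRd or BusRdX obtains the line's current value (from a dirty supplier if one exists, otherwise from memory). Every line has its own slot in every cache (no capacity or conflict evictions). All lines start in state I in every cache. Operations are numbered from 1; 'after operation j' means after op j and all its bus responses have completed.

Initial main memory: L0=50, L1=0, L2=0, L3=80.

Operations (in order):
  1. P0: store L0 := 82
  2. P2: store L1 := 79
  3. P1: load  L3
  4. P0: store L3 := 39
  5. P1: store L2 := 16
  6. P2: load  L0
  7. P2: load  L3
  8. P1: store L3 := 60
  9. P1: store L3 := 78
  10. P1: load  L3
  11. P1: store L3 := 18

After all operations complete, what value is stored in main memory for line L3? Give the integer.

memory[L3] = 39

step 1: P0: store L0 := 82  ⟶  MII  (L0)  txn=BusRdX  M[L0]=50
step 2: P2: store L1 := 79  ⟶  IIM  (L1)  txn=BusRdX  M[L1]=0
step 3: P1: load  L3  ⟶  ISI  (L3)  txn=BusRd  M[L3]=80
step 4: P0: store L3 := 39  ⟶  MII  (L3)  txn=BusRdX  M[L3]=80
step 5: P1: store L2 := 16  ⟶  IMI  (L2)  txn=BusRdX  M[L2]=0
step 6: P2: load  L0  ⟶  SIS  (L0)  txn=BusRd+Flush  M[L0]=82
step 7: P2: load  L3  ⟶  SIS  (L3)  txn=BusRd+Flush  M[L3]=39
step 8: P1: store L3 := 60  ⟶  IMI  (L3)  txn=BusRdX  M[L3]=39
step 9: P1: store L3 := 78  ⟶  IMI  (L3)  txn=∅  M[L3]=39
step 10: P1: load  L3  ⟶  IMI  (L3)  txn=∅  M[L3]=39
step 11: P1: store L3 := 18  ⟶  IMI  (L3)  txn=∅  M[L3]=39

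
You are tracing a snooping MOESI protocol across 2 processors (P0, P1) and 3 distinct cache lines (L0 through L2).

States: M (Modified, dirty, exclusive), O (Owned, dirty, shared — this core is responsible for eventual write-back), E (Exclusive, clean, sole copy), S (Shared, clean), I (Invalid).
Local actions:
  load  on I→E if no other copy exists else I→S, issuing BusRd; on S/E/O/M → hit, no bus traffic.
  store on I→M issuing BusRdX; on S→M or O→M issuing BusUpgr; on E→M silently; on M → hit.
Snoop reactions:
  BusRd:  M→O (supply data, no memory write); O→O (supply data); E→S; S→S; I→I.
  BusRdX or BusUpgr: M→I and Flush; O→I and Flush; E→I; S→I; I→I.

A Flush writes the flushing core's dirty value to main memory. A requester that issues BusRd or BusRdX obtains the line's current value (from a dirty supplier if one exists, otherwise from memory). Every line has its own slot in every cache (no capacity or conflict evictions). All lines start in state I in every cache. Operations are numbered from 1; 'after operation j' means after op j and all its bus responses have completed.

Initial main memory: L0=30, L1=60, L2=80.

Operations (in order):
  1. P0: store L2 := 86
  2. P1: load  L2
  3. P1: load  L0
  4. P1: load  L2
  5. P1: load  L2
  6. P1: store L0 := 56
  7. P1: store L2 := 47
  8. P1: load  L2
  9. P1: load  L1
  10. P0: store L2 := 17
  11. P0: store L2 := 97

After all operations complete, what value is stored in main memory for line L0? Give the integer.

  op1 P0: store L2 := 86 → M/I on L2; bus BusRdX; mem=80
  op2 P1: load  L2 → O/S on L2; bus BusRd; mem=80
  op3 P1: load  L0 → I/E on L0; bus BusRd; mem=30
  op4 P1: load  L2 → O/S on L2; bus (none); mem=80
  op5 P1: load  L2 → O/S on L2; bus (none); mem=80
  op6 P1: store L0 := 56 → I/M on L0; bus (none); mem=30
  op7 P1: store L2 := 47 → I/M on L2; bus BusUpgr Flush; mem=86
  op8 P1: load  L2 → I/M on L2; bus (none); mem=86
  op9 P1: load  L1 → I/E on L1; bus BusRd; mem=60
  op10 P0: store L2 := 17 → M/I on L2; bus BusRdX Flush; mem=47
  op11 P0: store L2 := 97 → M/I on L2; bus (none); mem=47

memory[L0] = 30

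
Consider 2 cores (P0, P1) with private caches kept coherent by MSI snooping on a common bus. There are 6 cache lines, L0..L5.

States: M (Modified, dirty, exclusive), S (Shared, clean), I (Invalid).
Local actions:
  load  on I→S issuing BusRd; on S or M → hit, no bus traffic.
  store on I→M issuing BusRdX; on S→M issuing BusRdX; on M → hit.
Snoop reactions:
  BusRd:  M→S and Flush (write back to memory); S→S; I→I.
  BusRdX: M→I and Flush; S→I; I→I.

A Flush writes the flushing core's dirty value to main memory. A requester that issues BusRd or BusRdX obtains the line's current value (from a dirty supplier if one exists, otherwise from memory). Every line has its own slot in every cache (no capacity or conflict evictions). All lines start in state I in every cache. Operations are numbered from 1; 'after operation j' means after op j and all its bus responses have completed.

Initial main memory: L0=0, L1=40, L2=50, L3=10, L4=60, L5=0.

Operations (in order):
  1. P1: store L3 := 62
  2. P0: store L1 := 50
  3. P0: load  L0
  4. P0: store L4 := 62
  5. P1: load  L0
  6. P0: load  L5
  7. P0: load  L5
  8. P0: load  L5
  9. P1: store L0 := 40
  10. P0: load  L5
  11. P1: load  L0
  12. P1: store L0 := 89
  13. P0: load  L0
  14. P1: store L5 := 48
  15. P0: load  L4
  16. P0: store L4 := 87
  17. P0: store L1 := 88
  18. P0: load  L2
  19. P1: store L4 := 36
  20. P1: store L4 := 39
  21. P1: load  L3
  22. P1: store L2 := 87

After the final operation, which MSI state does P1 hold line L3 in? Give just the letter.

state = M

[1] P1: store L3 := 62 | P0:I, P1:M(62) | bus: BusRdX
[2] P0: store L1 := 50 | P0:M(50), P1:I | bus: BusRdX
[3] P0: load  L0 | P0:S(0), P1:I | bus: BusRd
[4] P0: store L4 := 62 | P0:M(62), P1:I | bus: BusRdX
[5] P1: load  L0 | P0:S(0), P1:S(0) | bus: BusRd
[6] P0: load  L5 | P0:S(0), P1:I | bus: BusRd
[7] P0: load  L5 | P0:S(0), P1:I | bus: none
[8] P0: load  L5 | P0:S(0), P1:I | bus: none
[9] P1: store L0 := 40 | P0:I, P1:M(40) | bus: BusRdX
[10] P0: load  L5 | P0:S(0), P1:I | bus: none
[11] P1: load  L0 | P0:I, P1:M(40) | bus: none
[12] P1: store L0 := 89 | P0:I, P1:M(89) | bus: none
[13] P0: load  L0 | P0:S(89), P1:S(89) | bus: BusRd,Flush
[14] P1: store L5 := 48 | P0:I, P1:M(48) | bus: BusRdX
[15] P0: load  L4 | P0:M(62), P1:I | bus: none
[16] P0: store L4 := 87 | P0:M(87), P1:I | bus: none
[17] P0: store L1 := 88 | P0:M(88), P1:I | bus: none
[18] P0: load  L2 | P0:S(50), P1:I | bus: BusRd
[19] P1: store L4 := 36 | P0:I, P1:M(36) | bus: BusRdX,Flush
[20] P1: store L4 := 39 | P0:I, P1:M(39) | bus: none
[21] P1: load  L3 | P0:I, P1:M(62) | bus: none
[22] P1: store L2 := 87 | P0:I, P1:M(87) | bus: BusRdX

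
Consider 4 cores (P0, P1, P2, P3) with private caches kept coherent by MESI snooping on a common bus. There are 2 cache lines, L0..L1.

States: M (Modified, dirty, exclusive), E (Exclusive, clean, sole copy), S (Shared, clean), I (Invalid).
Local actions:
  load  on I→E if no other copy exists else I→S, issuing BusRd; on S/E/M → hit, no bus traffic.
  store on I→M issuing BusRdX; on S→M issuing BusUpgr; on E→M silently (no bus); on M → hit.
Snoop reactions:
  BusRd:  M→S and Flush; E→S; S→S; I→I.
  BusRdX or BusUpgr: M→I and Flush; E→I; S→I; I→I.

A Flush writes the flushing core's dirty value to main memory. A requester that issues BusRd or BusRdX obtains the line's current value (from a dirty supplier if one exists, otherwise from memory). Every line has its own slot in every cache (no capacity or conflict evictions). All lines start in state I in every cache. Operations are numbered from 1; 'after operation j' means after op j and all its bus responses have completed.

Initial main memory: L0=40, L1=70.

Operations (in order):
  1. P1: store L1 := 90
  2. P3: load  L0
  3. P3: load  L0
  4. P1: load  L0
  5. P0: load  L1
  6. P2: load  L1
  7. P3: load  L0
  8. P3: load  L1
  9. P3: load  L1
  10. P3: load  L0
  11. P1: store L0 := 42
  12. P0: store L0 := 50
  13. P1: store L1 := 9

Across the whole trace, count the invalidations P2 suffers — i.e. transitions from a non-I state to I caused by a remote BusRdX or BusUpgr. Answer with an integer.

invalidations = 1

  op1 P1: store L1 := 90 → I/M/I/I on L1; bus BusRdX; mem=70
  op2 P3: load  L0 → I/I/I/E on L0; bus BusRd; mem=40
  op3 P3: load  L0 → I/I/I/E on L0; bus (none); mem=40
  op4 P1: load  L0 → I/S/I/S on L0; bus BusRd; mem=40
  op5 P0: load  L1 → S/S/I/I on L1; bus BusRd Flush; mem=90
  op6 P2: load  L1 → S/S/S/I on L1; bus BusRd; mem=90
  op7 P3: load  L0 → I/S/I/S on L0; bus (none); mem=40
  op8 P3: load  L1 → S/S/S/S on L1; bus BusRd; mem=90
  op9 P3: load  L1 → S/S/S/S on L1; bus (none); mem=90
  op10 P3: load  L0 → I/S/I/S on L0; bus (none); mem=40
  op11 P1: store L0 := 42 → I/M/I/I on L0; bus BusUpgr; mem=40
  op12 P0: store L0 := 50 → M/I/I/I on L0; bus BusRdX Flush; mem=42
  op13 P1: store L1 := 9 → I/M/I/I on L1; bus BusUpgr; mem=90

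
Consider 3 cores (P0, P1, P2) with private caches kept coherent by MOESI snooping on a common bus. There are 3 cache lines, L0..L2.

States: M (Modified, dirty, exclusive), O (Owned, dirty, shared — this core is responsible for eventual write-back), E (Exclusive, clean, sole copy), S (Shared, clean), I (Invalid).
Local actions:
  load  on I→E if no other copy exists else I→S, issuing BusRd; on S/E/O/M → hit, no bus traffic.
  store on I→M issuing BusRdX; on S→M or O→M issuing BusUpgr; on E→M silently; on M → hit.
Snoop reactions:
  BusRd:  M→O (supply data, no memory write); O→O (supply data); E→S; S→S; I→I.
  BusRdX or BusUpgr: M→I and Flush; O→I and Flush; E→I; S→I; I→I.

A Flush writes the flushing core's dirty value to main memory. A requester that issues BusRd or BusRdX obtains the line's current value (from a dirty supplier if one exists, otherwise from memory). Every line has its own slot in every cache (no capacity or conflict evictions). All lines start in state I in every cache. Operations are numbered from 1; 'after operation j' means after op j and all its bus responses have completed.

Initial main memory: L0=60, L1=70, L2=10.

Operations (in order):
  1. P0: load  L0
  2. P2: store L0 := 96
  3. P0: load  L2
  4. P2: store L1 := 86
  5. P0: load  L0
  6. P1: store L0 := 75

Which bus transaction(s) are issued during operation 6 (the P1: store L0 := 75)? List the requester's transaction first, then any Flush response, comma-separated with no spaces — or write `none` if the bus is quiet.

bus = BusRdX,Flush

  op1 P0: load  L0 → E/I/I on L0; bus BusRd; mem=60
  op2 P2: store L0 := 96 → I/I/M on L0; bus BusRdX; mem=60
  op3 P0: load  L2 → E/I/I on L2; bus BusRd; mem=10
  op4 P2: store L1 := 86 → I/I/M on L1; bus BusRdX; mem=70
  op5 P0: load  L0 → S/I/O on L0; bus BusRd; mem=60
  op6 P1: store L0 := 75 → I/M/I on L0; bus BusRdX Flush; mem=96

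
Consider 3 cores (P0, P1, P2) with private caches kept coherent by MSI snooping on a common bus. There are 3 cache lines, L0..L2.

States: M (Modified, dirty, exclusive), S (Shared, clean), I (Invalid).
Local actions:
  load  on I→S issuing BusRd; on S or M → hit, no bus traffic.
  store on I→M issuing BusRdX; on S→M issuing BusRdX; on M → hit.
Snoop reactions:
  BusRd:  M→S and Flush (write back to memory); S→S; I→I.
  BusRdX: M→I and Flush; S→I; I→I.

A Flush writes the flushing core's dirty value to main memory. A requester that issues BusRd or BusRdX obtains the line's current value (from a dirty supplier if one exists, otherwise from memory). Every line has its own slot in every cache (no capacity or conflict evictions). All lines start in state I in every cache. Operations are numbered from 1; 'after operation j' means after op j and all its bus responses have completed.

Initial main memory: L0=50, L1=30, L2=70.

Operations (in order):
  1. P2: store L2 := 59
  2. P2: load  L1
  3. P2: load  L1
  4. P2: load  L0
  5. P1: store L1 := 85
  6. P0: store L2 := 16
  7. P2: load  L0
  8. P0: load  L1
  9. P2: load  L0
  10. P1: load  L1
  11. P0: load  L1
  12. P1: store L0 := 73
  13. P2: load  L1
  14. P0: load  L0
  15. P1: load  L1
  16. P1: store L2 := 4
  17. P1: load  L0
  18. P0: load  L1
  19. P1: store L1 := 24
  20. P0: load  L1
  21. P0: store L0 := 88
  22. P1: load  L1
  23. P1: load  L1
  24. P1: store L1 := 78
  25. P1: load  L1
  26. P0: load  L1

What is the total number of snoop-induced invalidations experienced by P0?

1. P2: store L2 := 59  bus=[BusRdX]  L2: P0=I P1=I P2=M  mem[L2]=70
2. P2: load  L1  bus=[BusRd]  L1: P0=I P1=I P2=S  mem[L1]=30
3. P2: load  L1  bus=[-]  L1: P0=I P1=I P2=S  mem[L1]=30
4. P2: load  L0  bus=[BusRd]  L0: P0=I P1=I P2=S  mem[L0]=50
5. P1: store L1 := 85  bus=[BusRdX]  L1: P0=I P1=M P2=I  mem[L1]=30
6. P0: store L2 := 16  bus=[BusRdX,Flush]  L2: P0=M P1=I P2=I  mem[L2]=59
7. P2: load  L0  bus=[-]  L0: P0=I P1=I P2=S  mem[L0]=50
8. P0: load  L1  bus=[BusRd,Flush]  L1: P0=S P1=S P2=I  mem[L1]=85
9. P2: load  L0  bus=[-]  L0: P0=I P1=I P2=S  mem[L0]=50
10. P1: load  L1  bus=[-]  L1: P0=S P1=S P2=I  mem[L1]=85
11. P0: load  L1  bus=[-]  L1: P0=S P1=S P2=I  mem[L1]=85
12. P1: store L0 := 73  bus=[BusRdX]  L0: P0=I P1=M P2=I  mem[L0]=50
13. P2: load  L1  bus=[BusRd]  L1: P0=S P1=S P2=S  mem[L1]=85
14. P0: load  L0  bus=[BusRd,Flush]  L0: P0=S P1=S P2=I  mem[L0]=73
15. P1: load  L1  bus=[-]  L1: P0=S P1=S P2=S  mem[L1]=85
16. P1: store L2 := 4  bus=[BusRdX,Flush]  L2: P0=I P1=M P2=I  mem[L2]=16
17. P1: load  L0  bus=[-]  L0: P0=S P1=S P2=I  mem[L0]=73
18. P0: load  L1  bus=[-]  L1: P0=S P1=S P2=S  mem[L1]=85
19. P1: store L1 := 24  bus=[BusRdX]  L1: P0=I P1=M P2=I  mem[L1]=85
20. P0: load  L1  bus=[BusRd,Flush]  L1: P0=S P1=S P2=I  mem[L1]=24
21. P0: store L0 := 88  bus=[BusRdX]  L0: P0=M P1=I P2=I  mem[L0]=73
22. P1: load  L1  bus=[-]  L1: P0=S P1=S P2=I  mem[L1]=24
23. P1: load  L1  bus=[-]  L1: P0=S P1=S P2=I  mem[L1]=24
24. P1: store L1 := 78  bus=[BusRdX]  L1: P0=I P1=M P2=I  mem[L1]=24
25. P1: load  L1  bus=[-]  L1: P0=I P1=M P2=I  mem[L1]=24
26. P0: load  L1  bus=[BusRd,Flush]  L1: P0=S P1=S P2=I  mem[L1]=78

invalidations = 3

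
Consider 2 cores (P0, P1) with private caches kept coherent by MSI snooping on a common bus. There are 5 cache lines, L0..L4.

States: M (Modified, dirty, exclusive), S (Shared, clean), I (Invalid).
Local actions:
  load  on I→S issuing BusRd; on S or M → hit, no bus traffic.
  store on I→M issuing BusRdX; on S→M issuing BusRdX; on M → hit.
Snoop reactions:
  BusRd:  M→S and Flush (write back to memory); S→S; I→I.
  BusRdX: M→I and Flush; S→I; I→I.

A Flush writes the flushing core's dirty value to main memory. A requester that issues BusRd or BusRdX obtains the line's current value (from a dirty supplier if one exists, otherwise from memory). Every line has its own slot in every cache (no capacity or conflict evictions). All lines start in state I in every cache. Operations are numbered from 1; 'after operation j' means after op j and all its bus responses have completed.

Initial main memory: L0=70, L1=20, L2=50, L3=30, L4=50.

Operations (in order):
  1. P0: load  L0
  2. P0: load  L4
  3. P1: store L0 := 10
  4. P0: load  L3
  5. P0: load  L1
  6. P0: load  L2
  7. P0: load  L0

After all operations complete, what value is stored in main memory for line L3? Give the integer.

[1] P0: load  L0 | P0:S(70), P1:I | bus: BusRd
[2] P0: load  L4 | P0:S(50), P1:I | bus: BusRd
[3] P1: store L0 := 10 | P0:I, P1:M(10) | bus: BusRdX
[4] P0: load  L3 | P0:S(30), P1:I | bus: BusRd
[5] P0: load  L1 | P0:S(20), P1:I | bus: BusRd
[6] P0: load  L2 | P0:S(50), P1:I | bus: BusRd
[7] P0: load  L0 | P0:S(10), P1:S(10) | bus: BusRd,Flush

memory[L3] = 30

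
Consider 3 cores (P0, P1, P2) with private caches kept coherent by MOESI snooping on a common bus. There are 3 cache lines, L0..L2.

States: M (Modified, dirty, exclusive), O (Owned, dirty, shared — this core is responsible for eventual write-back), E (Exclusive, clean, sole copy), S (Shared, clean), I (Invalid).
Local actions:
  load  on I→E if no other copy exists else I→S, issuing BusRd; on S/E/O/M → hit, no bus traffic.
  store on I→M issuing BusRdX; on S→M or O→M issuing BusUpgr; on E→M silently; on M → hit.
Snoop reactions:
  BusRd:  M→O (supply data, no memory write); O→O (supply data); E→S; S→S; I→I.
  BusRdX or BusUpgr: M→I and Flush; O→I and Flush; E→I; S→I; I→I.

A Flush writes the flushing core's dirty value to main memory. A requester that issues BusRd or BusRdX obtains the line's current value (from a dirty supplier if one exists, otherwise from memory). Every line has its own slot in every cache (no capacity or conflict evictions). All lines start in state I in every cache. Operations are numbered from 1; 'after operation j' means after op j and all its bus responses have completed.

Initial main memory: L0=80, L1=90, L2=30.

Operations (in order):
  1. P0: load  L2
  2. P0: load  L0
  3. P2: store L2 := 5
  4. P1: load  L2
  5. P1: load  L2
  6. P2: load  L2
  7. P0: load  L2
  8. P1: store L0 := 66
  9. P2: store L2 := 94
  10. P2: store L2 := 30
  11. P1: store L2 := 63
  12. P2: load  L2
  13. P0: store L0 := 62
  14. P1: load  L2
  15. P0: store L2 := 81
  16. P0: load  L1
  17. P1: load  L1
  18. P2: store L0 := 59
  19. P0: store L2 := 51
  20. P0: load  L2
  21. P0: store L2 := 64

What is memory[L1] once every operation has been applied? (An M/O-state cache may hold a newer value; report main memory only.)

memory[L1] = 90

1. P0: load  L2  bus=[BusRd]  L2: P0=E P1=I P2=I  mem[L2]=30
2. P0: load  L0  bus=[BusRd]  L0: P0=E P1=I P2=I  mem[L0]=80
3. P2: store L2 := 5  bus=[BusRdX]  L2: P0=I P1=I P2=M  mem[L2]=30
4. P1: load  L2  bus=[BusRd]  L2: P0=I P1=S P2=O  mem[L2]=30
5. P1: load  L2  bus=[-]  L2: P0=I P1=S P2=O  mem[L2]=30
6. P2: load  L2  bus=[-]  L2: P0=I P1=S P2=O  mem[L2]=30
7. P0: load  L2  bus=[BusRd]  L2: P0=S P1=S P2=O  mem[L2]=30
8. P1: store L0 := 66  bus=[BusRdX]  L0: P0=I P1=M P2=I  mem[L0]=80
9. P2: store L2 := 94  bus=[BusUpgr]  L2: P0=I P1=I P2=M  mem[L2]=30
10. P2: store L2 := 30  bus=[-]  L2: P0=I P1=I P2=M  mem[L2]=30
11. P1: store L2 := 63  bus=[BusRdX,Flush]  L2: P0=I P1=M P2=I  mem[L2]=30
12. P2: load  L2  bus=[BusRd]  L2: P0=I P1=O P2=S  mem[L2]=30
13. P0: store L0 := 62  bus=[BusRdX,Flush]  L0: P0=M P1=I P2=I  mem[L0]=66
14. P1: load  L2  bus=[-]  L2: P0=I P1=O P2=S  mem[L2]=30
15. P0: store L2 := 81  bus=[BusRdX,Flush]  L2: P0=M P1=I P2=I  mem[L2]=63
16. P0: load  L1  bus=[BusRd]  L1: P0=E P1=I P2=I  mem[L1]=90
17. P1: load  L1  bus=[BusRd]  L1: P0=S P1=S P2=I  mem[L1]=90
18. P2: store L0 := 59  bus=[BusRdX,Flush]  L0: P0=I P1=I P2=M  mem[L0]=62
19. P0: store L2 := 51  bus=[-]  L2: P0=M P1=I P2=I  mem[L2]=63
20. P0: load  L2  bus=[-]  L2: P0=M P1=I P2=I  mem[L2]=63
21. P0: store L2 := 64  bus=[-]  L2: P0=M P1=I P2=I  mem[L2]=63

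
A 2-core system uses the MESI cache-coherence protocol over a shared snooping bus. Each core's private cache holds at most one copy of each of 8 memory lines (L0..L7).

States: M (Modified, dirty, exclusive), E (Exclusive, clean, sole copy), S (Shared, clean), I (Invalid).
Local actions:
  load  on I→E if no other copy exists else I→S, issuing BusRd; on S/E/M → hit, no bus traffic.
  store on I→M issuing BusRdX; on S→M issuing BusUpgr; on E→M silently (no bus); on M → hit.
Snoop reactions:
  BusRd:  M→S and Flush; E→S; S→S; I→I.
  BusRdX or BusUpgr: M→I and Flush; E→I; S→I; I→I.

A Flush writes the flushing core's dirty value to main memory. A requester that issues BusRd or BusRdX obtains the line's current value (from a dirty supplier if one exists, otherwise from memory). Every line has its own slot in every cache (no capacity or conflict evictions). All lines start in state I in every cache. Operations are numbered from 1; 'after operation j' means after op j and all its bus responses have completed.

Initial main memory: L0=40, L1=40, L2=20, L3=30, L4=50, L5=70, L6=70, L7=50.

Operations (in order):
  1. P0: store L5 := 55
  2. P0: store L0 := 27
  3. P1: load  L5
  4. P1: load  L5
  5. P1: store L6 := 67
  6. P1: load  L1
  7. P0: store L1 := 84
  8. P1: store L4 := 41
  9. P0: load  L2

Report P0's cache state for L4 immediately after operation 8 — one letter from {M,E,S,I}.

state = I

[1] P0: store L5 := 55 | P0:M(55), P1:I | bus: BusRdX
[2] P0: store L0 := 27 | P0:M(27), P1:I | bus: BusRdX
[3] P1: load  L5 | P0:S(55), P1:S(55) | bus: BusRd,Flush
[4] P1: load  L5 | P0:S(55), P1:S(55) | bus: none
[5] P1: store L6 := 67 | P0:I, P1:M(67) | bus: BusRdX
[6] P1: load  L1 | P0:I, P1:E(40) | bus: BusRd
[7] P0: store L1 := 84 | P0:M(84), P1:I | bus: BusRdX
[8] P1: store L4 := 41 | P0:I, P1:M(41) | bus: BusRdX
[9] P0: load  L2 | P0:E(20), P1:I | bus: BusRd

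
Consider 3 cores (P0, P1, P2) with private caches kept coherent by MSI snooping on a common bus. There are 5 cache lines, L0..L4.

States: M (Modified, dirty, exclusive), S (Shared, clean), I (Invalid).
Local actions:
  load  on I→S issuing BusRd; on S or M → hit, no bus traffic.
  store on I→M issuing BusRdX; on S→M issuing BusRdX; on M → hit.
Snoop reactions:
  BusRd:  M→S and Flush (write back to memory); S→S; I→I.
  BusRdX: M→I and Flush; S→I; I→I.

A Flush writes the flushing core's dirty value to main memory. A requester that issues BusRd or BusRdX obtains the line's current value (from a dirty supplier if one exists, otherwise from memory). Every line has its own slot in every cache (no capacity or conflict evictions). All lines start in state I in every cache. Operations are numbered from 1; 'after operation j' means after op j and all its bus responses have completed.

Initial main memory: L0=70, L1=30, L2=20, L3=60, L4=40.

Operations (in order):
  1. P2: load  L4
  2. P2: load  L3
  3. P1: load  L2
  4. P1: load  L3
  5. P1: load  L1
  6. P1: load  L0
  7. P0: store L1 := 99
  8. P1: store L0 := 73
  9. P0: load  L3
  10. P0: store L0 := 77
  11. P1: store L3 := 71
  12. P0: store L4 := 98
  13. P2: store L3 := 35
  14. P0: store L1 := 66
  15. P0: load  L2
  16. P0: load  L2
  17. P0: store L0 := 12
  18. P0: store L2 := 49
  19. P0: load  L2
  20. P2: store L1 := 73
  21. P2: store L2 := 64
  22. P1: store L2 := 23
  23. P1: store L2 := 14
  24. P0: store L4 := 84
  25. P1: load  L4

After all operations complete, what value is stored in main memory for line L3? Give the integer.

step 1: P2: load  L4  ⟶  IIS  (L4)  txn=BusRd  M[L4]=40
step 2: P2: load  L3  ⟶  IIS  (L3)  txn=BusRd  M[L3]=60
step 3: P1: load  L2  ⟶  ISI  (L2)  txn=BusRd  M[L2]=20
step 4: P1: load  L3  ⟶  ISS  (L3)  txn=BusRd  M[L3]=60
step 5: P1: load  L1  ⟶  ISI  (L1)  txn=BusRd  M[L1]=30
step 6: P1: load  L0  ⟶  ISI  (L0)  txn=BusRd  M[L0]=70
step 7: P0: store L1 := 99  ⟶  MII  (L1)  txn=BusRdX  M[L1]=30
step 8: P1: store L0 := 73  ⟶  IMI  (L0)  txn=BusRdX  M[L0]=70
step 9: P0: load  L3  ⟶  SSS  (L3)  txn=BusRd  M[L3]=60
step 10: P0: store L0 := 77  ⟶  MII  (L0)  txn=BusRdX+Flush  M[L0]=73
step 11: P1: store L3 := 71  ⟶  IMI  (L3)  txn=BusRdX  M[L3]=60
step 12: P0: store L4 := 98  ⟶  MII  (L4)  txn=BusRdX  M[L4]=40
step 13: P2: store L3 := 35  ⟶  IIM  (L3)  txn=BusRdX+Flush  M[L3]=71
step 14: P0: store L1 := 66  ⟶  MII  (L1)  txn=∅  M[L1]=30
step 15: P0: load  L2  ⟶  SSI  (L2)  txn=BusRd  M[L2]=20
step 16: P0: load  L2  ⟶  SSI  (L2)  txn=∅  M[L2]=20
step 17: P0: store L0 := 12  ⟶  MII  (L0)  txn=∅  M[L0]=73
step 18: P0: store L2 := 49  ⟶  MII  (L2)  txn=BusRdX  M[L2]=20
step 19: P0: load  L2  ⟶  MII  (L2)  txn=∅  M[L2]=20
step 20: P2: store L1 := 73  ⟶  IIM  (L1)  txn=BusRdX+Flush  M[L1]=66
step 21: P2: store L2 := 64  ⟶  IIM  (L2)  txn=BusRdX+Flush  M[L2]=49
step 22: P1: store L2 := 23  ⟶  IMI  (L2)  txn=BusRdX+Flush  M[L2]=64
step 23: P1: store L2 := 14  ⟶  IMI  (L2)  txn=∅  M[L2]=64
step 24: P0: store L4 := 84  ⟶  MII  (L4)  txn=∅  M[L4]=40
step 25: P1: load  L4  ⟶  SSI  (L4)  txn=BusRd+Flush  M[L4]=84

memory[L3] = 71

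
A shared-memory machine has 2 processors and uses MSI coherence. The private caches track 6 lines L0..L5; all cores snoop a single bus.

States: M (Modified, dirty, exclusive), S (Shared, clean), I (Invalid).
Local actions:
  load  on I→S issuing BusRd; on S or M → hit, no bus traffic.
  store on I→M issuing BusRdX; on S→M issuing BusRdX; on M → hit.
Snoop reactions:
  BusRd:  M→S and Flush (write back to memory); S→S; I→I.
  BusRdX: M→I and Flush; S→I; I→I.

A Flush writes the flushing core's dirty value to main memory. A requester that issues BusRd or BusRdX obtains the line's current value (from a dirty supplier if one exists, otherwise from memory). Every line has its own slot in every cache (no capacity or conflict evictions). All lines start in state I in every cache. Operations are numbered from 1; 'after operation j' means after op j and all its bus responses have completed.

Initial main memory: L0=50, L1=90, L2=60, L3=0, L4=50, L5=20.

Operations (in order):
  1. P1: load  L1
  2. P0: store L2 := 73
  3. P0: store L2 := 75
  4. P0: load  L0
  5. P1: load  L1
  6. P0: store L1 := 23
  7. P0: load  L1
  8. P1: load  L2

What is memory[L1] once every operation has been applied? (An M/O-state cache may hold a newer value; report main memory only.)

memory[L1] = 90

step 1: P1: load  L1  ⟶  IS  (L1)  txn=BusRd  M[L1]=90
step 2: P0: store L2 := 73  ⟶  MI  (L2)  txn=BusRdX  M[L2]=60
step 3: P0: store L2 := 75  ⟶  MI  (L2)  txn=∅  M[L2]=60
step 4: P0: load  L0  ⟶  SI  (L0)  txn=BusRd  M[L0]=50
step 5: P1: load  L1  ⟶  IS  (L1)  txn=∅  M[L1]=90
step 6: P0: store L1 := 23  ⟶  MI  (L1)  txn=BusRdX  M[L1]=90
step 7: P0: load  L1  ⟶  MI  (L1)  txn=∅  M[L1]=90
step 8: P1: load  L2  ⟶  SS  (L2)  txn=BusRd+Flush  M[L2]=75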